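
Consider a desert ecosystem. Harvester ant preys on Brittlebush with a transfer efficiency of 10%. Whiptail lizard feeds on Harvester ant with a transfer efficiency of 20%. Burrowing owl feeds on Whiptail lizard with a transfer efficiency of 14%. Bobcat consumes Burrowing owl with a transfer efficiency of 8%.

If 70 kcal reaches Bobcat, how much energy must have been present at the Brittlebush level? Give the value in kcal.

Cumulative transfer efficiency: 0.1 × 0.2 × 0.14 × 0.08 = 0.000224
Brittlebush energy = 70 / 0.000224 = 312500 kcal

312500 kcal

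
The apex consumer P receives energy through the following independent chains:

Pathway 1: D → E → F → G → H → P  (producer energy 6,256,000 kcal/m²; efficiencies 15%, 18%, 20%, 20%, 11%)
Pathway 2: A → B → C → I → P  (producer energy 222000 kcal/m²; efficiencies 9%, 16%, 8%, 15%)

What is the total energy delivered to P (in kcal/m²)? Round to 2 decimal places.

Pathway 1: 6256000 × 0.15 × 0.18 × 0.2 × 0.2 × 0.11 = 743.2128 kcal/m²
Pathway 2: 222000 × 0.09 × 0.16 × 0.08 × 0.15 = 38.3616 kcal/m²
Total at P: 743.2128 + 38.3616 = 781.5744 kcal/m²

781.57 kcal/m²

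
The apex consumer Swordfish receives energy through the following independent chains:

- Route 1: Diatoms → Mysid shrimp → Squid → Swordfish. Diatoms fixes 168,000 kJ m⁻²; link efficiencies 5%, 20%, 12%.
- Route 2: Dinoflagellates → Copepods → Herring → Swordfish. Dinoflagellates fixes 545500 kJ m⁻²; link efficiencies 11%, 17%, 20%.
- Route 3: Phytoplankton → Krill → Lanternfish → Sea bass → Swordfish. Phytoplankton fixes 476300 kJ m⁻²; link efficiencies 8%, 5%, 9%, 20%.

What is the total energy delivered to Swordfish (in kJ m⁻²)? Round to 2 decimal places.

2276.06 kJ m⁻²

Route 1: 168000 × 0.05 × 0.2 × 0.12 = 201.6 kJ m⁻²
Route 2: 545500 × 0.11 × 0.17 × 0.2 = 2040.17 kJ m⁻²
Route 3: 476300 × 0.08 × 0.05 × 0.09 × 0.2 = 34.2936 kJ m⁻²
Total at Swordfish: 201.6 + 2040.17 + 34.2936 = 2276.0636 kJ m⁻²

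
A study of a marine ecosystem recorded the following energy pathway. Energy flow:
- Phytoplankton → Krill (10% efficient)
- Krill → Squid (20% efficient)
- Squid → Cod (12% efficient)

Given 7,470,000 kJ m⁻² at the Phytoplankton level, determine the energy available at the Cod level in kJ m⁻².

Krill: 7470000 × 0.1 = 747000 kJ m⁻²
Squid: 747000 × 0.2 = 149400 kJ m⁻²
Cod: 149400 × 0.12 = 17928 kJ m⁻²

17928 kJ m⁻²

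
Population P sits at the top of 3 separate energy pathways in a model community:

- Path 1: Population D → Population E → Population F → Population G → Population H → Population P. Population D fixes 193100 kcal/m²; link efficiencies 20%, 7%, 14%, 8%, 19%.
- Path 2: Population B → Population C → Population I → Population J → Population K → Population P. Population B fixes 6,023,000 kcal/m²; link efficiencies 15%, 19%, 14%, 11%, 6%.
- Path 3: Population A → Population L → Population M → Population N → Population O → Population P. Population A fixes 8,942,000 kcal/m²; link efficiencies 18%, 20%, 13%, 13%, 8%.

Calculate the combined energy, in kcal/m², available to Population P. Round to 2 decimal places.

599.59 kcal/m²

Path 1: 193100 × 0.2 × 0.07 × 0.14 × 0.08 × 0.19 = 5.7528352 kcal/m²
Path 2: 6023000 × 0.15 × 0.19 × 0.14 × 0.11 × 0.06 = 158.609682 kcal/m²
Path 3: 8942000 × 0.18 × 0.2 × 0.13 × 0.13 × 0.08 = 435.225024 kcal/m²
Total at Population P: 5.7528352 + 158.609682 + 435.225024 = 599.5875412 kcal/m²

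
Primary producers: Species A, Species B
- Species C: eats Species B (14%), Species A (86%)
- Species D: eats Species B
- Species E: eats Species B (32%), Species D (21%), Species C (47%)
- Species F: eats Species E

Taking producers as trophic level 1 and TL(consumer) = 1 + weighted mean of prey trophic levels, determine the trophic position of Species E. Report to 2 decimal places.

2.68

Species C: 1 + (0.14×1 + 0.86×1) = 2
Species D: 1 + 1 = 2
Species E: 1 + (0.32×1 + 0.21×2 + 0.47×2) = 2.68
Species F: 1 + 2.68 = 3.68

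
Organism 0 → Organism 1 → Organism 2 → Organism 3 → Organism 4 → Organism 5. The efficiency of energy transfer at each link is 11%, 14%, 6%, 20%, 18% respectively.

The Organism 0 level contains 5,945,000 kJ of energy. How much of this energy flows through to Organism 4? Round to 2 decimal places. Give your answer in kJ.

Organism 1: 5945000 × 0.11 = 653950 kJ
Organism 2: 653950 × 0.14 = 91553 kJ
Organism 3: 91553 × 0.06 = 5493.18 kJ
Organism 4: 5493.18 × 0.2 = 1098.636 kJ

1098.64 kJ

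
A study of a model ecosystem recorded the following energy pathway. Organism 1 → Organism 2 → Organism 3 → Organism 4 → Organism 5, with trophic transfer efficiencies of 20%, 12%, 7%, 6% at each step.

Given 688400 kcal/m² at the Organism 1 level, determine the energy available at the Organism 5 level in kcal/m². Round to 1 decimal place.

Organism 2: 688400 × 0.2 = 137680 kcal/m²
Organism 3: 137680 × 0.12 = 16521.6 kcal/m²
Organism 4: 16521.6 × 0.07 = 1156.512 kcal/m²
Organism 5: 1156.512 × 0.06 = 69.39072 kcal/m²

69.4 kcal/m²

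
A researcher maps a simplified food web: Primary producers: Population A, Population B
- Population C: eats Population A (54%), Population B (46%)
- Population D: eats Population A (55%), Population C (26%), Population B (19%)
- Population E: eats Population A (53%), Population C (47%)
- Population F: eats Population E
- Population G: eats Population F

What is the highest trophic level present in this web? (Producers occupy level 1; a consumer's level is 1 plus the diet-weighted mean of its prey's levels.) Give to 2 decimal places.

4.47

Population C: 1 + (0.54×1 + 0.46×1) = 2
Population D: 1 + (0.55×1 + 0.26×2 + 0.19×1) = 2.26
Population E: 1 + (0.53×1 + 0.47×2) = 2.47
Population F: 1 + 2.47 = 3.47
Population G: 1 + 3.47 = 4.47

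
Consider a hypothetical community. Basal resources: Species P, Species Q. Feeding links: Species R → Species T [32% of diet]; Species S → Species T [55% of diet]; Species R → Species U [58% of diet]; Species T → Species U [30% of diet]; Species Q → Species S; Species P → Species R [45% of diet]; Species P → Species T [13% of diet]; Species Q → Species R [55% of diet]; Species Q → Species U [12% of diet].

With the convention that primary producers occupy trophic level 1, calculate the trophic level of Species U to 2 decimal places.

3.14

Species R: 1 + (0.55×1 + 0.45×1) = 2
Species S: 1 + 1 = 2
Species T: 1 + (0.55×2 + 0.32×2 + 0.13×1) = 2.87
Species U: 1 + (0.58×2 + 0.3×2.87 + 0.12×1) = 3.141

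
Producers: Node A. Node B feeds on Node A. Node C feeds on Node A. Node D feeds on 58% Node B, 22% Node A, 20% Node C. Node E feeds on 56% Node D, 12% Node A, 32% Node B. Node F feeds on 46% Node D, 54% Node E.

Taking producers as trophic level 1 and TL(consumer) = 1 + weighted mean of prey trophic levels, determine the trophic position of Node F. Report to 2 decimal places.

Node B: 1 + 1 = 2
Node C: 1 + 1 = 2
Node D: 1 + (0.58×2 + 0.22×1 + 0.2×2) = 2.78
Node E: 1 + (0.56×2.78 + 0.12×1 + 0.32×2) = 3.3168
Node F: 1 + (0.46×2.78 + 0.54×3.3168) = 4.069872

4.07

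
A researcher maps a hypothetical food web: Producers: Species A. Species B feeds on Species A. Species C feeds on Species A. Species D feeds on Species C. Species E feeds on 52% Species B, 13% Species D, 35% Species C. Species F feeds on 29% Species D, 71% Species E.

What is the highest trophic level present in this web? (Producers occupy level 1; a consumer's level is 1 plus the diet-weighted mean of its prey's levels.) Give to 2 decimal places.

4.09

Species B: 1 + 1 = 2
Species C: 1 + 1 = 2
Species D: 1 + 2 = 3
Species E: 1 + (0.52×2 + 0.13×3 + 0.35×2) = 3.13
Species F: 1 + (0.29×3 + 0.71×3.13) = 4.0923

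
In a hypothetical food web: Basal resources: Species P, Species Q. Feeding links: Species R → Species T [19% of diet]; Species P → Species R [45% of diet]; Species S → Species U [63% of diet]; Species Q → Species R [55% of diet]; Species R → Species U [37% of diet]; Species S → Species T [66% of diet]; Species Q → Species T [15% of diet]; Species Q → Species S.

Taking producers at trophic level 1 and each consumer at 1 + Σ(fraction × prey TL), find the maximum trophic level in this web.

Species R: 1 + (0.55×1 + 0.45×1) = 2
Species S: 1 + 1 = 2
Species T: 1 + (0.19×2 + 0.15×1 + 0.66×2) = 2.85
Species U: 1 + (0.63×2 + 0.37×2) = 3

3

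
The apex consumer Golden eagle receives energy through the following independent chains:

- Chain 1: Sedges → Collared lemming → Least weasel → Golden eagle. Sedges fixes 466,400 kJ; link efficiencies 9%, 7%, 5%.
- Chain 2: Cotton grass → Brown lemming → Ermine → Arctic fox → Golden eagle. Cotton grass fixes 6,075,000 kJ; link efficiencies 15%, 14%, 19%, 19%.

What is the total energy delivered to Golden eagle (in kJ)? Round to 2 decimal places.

4752.37 kJ

Chain 1: 466400 × 0.09 × 0.07 × 0.05 = 146.916 kJ
Chain 2: 6075000 × 0.15 × 0.14 × 0.19 × 0.19 = 4605.4575 kJ
Total at Golden eagle: 146.916 + 4605.4575 = 4752.3735 kJ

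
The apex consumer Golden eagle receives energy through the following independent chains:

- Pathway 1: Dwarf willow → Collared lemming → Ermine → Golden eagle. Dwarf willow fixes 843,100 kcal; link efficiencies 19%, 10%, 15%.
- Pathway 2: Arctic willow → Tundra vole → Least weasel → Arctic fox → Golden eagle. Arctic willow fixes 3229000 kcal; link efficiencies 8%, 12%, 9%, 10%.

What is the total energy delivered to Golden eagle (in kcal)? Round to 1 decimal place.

Pathway 1: 843100 × 0.19 × 0.1 × 0.15 = 2402.835 kcal
Pathway 2: 3229000 × 0.08 × 0.12 × 0.09 × 0.1 = 278.9856 kcal
Total at Golden eagle: 2402.835 + 278.9856 = 2681.8206 kcal

2681.8 kcal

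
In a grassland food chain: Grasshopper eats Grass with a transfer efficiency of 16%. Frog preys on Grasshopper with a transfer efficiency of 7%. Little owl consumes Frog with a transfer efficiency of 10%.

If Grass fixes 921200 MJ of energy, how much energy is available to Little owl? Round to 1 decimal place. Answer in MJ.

Grasshopper: 921200 × 0.16 = 147392 MJ
Frog: 147392 × 0.07 = 10317.44 MJ
Little owl: 10317.44 × 0.1 = 1031.744 MJ

1031.7 MJ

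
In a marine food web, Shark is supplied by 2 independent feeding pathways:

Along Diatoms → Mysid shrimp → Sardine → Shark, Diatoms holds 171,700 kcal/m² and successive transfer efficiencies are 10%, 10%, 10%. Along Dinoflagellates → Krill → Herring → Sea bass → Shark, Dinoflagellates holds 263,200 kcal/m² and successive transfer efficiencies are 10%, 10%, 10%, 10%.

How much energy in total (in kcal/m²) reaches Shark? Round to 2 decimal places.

Via Diatoms: 171700 × 0.1 × 0.1 × 0.1 = 171.7 kcal/m²
Via Dinoflagellates: 263200 × 0.1 × 0.1 × 0.1 × 0.1 = 26.32 kcal/m²
Total at Shark: 171.7 + 26.32 = 198.02 kcal/m²

198.02 kcal/m²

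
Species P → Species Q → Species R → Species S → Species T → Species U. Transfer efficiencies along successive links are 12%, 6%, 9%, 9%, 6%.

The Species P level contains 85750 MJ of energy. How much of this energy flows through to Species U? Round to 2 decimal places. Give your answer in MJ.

Species Q: 85750 × 0.12 = 10290 MJ
Species R: 10290 × 0.06 = 617.4 MJ
Species S: 617.4 × 0.09 = 55.566 MJ
Species T: 55.566 × 0.09 = 5.00094 MJ
Species U: 5.00094 × 0.06 = 0.3000564 MJ

0.30 MJ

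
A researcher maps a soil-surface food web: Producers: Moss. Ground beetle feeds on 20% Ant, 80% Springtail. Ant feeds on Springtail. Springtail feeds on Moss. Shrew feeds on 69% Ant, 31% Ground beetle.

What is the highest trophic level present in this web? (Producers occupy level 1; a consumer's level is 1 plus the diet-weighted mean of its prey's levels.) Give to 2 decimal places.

Springtail: 1 + 1 = 2
Ant: 1 + 2 = 3
Ground beetle: 1 + (0.2×3 + 0.8×2) = 3.2
Shrew: 1 + (0.69×3 + 0.31×3.2) = 4.062

4.06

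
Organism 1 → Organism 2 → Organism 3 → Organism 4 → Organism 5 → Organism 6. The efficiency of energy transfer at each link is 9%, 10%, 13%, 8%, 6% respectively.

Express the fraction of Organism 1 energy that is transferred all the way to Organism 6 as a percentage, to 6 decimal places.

0.000562%

Product of link efficiencies: 0.09 × 0.1 × 0.13 × 0.08 × 0.06 = 0.000005616
As a percentage: 0.000005616 × 100 = 0.000562%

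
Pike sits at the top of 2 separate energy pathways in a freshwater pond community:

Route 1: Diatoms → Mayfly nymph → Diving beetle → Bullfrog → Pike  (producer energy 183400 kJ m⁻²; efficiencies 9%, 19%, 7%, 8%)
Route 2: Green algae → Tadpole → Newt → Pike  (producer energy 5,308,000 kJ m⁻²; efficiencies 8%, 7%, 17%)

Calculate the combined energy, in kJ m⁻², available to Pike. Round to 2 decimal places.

5070.78 kJ m⁻²

Route 1: 183400 × 0.09 × 0.19 × 0.07 × 0.08 = 17.562384 kJ m⁻²
Route 2: 5308000 × 0.08 × 0.07 × 0.17 = 5053.216 kJ m⁻²
Total at Pike: 17.562384 + 5053.216 = 5070.778384 kJ m⁻²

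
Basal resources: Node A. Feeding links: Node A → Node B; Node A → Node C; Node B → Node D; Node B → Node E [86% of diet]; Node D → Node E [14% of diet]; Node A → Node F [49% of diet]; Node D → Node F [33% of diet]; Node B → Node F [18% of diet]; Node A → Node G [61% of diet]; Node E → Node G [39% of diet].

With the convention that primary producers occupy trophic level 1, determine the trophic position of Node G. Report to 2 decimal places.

Node B: 1 + 1 = 2
Node C: 1 + 1 = 2
Node D: 1 + 2 = 3
Node E: 1 + (0.86×2 + 0.14×3) = 3.14
Node F: 1 + (0.49×1 + 0.33×3 + 0.18×2) = 2.84
Node G: 1 + (0.61×1 + 0.39×3.14) = 2.8346

2.83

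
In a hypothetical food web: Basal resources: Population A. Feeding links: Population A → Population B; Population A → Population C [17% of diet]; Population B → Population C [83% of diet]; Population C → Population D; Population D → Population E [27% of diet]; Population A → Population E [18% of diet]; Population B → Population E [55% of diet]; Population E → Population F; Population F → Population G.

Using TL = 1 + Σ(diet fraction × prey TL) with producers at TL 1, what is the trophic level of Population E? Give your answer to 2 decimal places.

3.31

Population B: 1 + 1 = 2
Population C: 1 + (0.17×1 + 0.83×2) = 2.83
Population D: 1 + 2.83 = 3.83
Population E: 1 + (0.27×3.83 + 0.18×1 + 0.55×2) = 3.3141
Population F: 1 + 3.3141 = 4.3141
Population G: 1 + 4.3141 = 5.3141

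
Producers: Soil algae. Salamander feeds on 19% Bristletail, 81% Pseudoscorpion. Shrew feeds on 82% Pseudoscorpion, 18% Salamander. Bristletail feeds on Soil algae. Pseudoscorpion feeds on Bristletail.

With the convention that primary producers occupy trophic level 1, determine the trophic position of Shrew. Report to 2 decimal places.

Bristletail: 1 + 1 = 2
Pseudoscorpion: 1 + 2 = 3
Salamander: 1 + (0.19×2 + 0.81×3) = 3.81
Shrew: 1 + (0.82×3 + 0.18×3.81) = 4.1458

4.15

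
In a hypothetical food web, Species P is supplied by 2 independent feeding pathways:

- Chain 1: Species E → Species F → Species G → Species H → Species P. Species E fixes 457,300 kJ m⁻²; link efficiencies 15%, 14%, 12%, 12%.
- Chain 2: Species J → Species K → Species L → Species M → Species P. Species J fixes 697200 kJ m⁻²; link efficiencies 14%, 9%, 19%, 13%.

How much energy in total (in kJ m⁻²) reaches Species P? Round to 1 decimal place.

Chain 1: 457300 × 0.15 × 0.14 × 0.12 × 0.12 = 138.28752 kJ m⁻²
Chain 2: 697200 × 0.14 × 0.09 × 0.19 × 0.13 = 216.982584 kJ m⁻²
Total at Species P: 138.28752 + 216.982584 = 355.270104 kJ m⁻²

355.3 kJ m⁻²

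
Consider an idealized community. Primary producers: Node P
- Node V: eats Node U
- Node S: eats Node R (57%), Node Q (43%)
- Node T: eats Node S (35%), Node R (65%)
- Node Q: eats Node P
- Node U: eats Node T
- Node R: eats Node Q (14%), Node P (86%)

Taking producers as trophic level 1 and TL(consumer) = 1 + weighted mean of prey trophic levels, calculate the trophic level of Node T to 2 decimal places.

3.47

Node Q: 1 + 1 = 2
Node R: 1 + (0.14×2 + 0.86×1) = 2.14
Node S: 1 + (0.57×2.14 + 0.43×2) = 3.0798
Node T: 1 + (0.35×3.0798 + 0.65×2.14) = 3.46893
Node U: 1 + 3.46893 = 4.46893
Node V: 1 + 4.46893 = 5.46893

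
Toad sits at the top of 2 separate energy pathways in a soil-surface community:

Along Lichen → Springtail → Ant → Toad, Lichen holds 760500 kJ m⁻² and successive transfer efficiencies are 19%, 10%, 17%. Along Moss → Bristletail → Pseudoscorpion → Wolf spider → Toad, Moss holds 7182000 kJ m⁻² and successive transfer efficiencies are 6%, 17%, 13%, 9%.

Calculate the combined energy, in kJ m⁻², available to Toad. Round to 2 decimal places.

Via Lichen: 760500 × 0.19 × 0.1 × 0.17 = 2456.415 kJ m⁻²
Via Moss: 7182000 × 0.06 × 0.17 × 0.13 × 0.09 = 857.09988 kJ m⁻²
Total at Toad: 2456.415 + 857.09988 = 3313.51488 kJ m⁻²

3313.51 kJ m⁻²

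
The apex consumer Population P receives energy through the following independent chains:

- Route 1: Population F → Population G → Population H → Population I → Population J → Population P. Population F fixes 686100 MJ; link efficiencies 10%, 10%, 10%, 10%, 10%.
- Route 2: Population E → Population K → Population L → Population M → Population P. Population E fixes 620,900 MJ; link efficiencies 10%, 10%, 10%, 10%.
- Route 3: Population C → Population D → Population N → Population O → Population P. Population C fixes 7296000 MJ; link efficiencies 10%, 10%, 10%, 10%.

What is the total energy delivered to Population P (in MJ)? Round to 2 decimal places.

Route 1: 686100 × 0.1 × 0.1 × 0.1 × 0.1 × 0.1 = 6.861 MJ
Route 2: 620900 × 0.1 × 0.1 × 0.1 × 0.1 = 62.09 MJ
Route 3: 7296000 × 0.1 × 0.1 × 0.1 × 0.1 = 729.6 MJ
Total at Population P: 6.861 + 62.09 + 729.6 = 798.551 MJ

798.55 MJ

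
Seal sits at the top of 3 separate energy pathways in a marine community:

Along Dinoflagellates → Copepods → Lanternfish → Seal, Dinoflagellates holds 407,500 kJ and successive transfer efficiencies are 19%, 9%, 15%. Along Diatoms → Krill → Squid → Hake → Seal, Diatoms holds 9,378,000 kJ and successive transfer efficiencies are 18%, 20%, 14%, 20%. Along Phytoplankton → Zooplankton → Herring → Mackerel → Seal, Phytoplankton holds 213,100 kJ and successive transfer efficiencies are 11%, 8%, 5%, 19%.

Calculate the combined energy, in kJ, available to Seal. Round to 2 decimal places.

10516.08 kJ

Via Dinoflagellates: 407500 × 0.19 × 0.09 × 0.15 = 1045.2375 kJ
Via Diatoms: 9378000 × 0.18 × 0.2 × 0.14 × 0.2 = 9453.024 kJ
Via Phytoplankton: 213100 × 0.11 × 0.08 × 0.05 × 0.19 = 17.81516 kJ
Total at Seal: 1045.2375 + 9453.024 + 17.81516 = 10516.07666 kJ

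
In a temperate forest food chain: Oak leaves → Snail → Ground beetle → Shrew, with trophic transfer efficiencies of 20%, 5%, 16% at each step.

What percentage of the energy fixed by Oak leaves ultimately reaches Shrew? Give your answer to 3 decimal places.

Product of link efficiencies: 0.2 × 0.05 × 0.16 = 0.0016
As a percentage: 0.0016 × 100 = 0.160%

0.160%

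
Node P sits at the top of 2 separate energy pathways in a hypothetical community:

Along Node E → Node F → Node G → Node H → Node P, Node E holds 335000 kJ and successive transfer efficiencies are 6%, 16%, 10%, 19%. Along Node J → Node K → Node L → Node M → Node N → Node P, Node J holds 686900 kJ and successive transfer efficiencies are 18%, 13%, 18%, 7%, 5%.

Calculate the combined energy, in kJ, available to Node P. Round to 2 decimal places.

Via Node E: 335000 × 0.06 × 0.16 × 0.1 × 0.19 = 61.104 kJ
Via Node J: 686900 × 0.18 × 0.13 × 0.18 × 0.07 × 0.05 = 10.1262798 kJ
Total at Node P: 61.104 + 10.1262798 = 71.2302798 kJ

71.23 kJ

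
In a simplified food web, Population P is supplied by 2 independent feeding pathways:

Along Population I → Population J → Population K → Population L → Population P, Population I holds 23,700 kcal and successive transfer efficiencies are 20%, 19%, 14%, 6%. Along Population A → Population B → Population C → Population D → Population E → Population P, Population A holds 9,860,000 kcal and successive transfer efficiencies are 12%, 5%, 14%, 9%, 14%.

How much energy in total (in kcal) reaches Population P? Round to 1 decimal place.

Via Population I: 23700 × 0.2 × 0.19 × 0.14 × 0.06 = 7.56504 kcal
Via Population A: 9860000 × 0.12 × 0.05 × 0.14 × 0.09 × 0.14 = 104.35824 kcal
Total at Population P: 7.56504 + 104.35824 = 111.92328 kcal

111.9 kcal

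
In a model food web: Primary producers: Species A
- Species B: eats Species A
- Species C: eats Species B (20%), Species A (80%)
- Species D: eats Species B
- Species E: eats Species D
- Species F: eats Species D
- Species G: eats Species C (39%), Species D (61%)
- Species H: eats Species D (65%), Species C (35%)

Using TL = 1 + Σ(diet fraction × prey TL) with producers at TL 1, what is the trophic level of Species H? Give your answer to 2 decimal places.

Species B: 1 + 1 = 2
Species C: 1 + (0.2×2 + 0.8×1) = 2.2
Species D: 1 + 2 = 3
Species E: 1 + 3 = 4
Species F: 1 + 3 = 4
Species G: 1 + (0.39×2.2 + 0.61×3) = 3.688
Species H: 1 + (0.65×3 + 0.35×2.2) = 3.72

3.72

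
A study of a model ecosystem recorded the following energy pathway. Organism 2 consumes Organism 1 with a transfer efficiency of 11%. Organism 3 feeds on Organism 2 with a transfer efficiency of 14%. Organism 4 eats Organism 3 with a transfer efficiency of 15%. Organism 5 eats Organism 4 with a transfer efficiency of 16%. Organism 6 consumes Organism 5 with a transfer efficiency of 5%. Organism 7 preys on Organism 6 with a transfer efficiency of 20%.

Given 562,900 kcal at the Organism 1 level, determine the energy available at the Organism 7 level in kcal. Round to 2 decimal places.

Organism 2: 562900 × 0.11 = 61919 kcal
Organism 3: 61919 × 0.14 = 8668.66 kcal
Organism 4: 8668.66 × 0.15 = 1300.299 kcal
Organism 5: 1300.299 × 0.16 = 208.04784 kcal
Organism 6: 208.04784 × 0.05 = 10.402392 kcal
Organism 7: 10.402392 × 0.2 = 2.0804784 kcal

2.08 kcal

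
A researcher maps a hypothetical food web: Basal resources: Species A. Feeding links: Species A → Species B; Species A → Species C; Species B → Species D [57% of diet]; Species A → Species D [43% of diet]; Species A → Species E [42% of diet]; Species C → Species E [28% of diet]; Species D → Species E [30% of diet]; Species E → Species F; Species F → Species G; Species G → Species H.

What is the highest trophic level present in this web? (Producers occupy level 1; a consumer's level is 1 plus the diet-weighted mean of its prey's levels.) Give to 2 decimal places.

Species B: 1 + 1 = 2
Species C: 1 + 1 = 2
Species D: 1 + (0.57×2 + 0.43×1) = 2.57
Species E: 1 + (0.42×1 + 0.28×2 + 0.3×2.57) = 2.751
Species F: 1 + 2.751 = 3.751
Species G: 1 + 3.751 = 4.751
Species H: 1 + 4.751 = 5.751

5.75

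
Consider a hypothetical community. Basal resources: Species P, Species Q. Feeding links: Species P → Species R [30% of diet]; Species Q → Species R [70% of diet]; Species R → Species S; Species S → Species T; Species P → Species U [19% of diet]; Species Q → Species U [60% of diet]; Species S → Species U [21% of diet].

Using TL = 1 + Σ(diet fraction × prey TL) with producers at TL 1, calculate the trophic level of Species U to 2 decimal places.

Species R: 1 + (0.3×1 + 0.7×1) = 2
Species S: 1 + 2 = 3
Species T: 1 + 3 = 4
Species U: 1 + (0.19×1 + 0.6×1 + 0.21×3) = 2.42

2.42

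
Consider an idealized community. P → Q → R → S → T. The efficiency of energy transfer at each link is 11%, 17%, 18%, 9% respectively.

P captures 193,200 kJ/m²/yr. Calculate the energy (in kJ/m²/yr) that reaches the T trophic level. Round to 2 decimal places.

Q: 193200 × 0.11 = 21252 kJ/m²/yr
R: 21252 × 0.17 = 3612.84 kJ/m²/yr
S: 3612.84 × 0.18 = 650.3112 kJ/m²/yr
T: 650.3112 × 0.09 = 58.528008 kJ/m²/yr

58.53 kJ/m²/yr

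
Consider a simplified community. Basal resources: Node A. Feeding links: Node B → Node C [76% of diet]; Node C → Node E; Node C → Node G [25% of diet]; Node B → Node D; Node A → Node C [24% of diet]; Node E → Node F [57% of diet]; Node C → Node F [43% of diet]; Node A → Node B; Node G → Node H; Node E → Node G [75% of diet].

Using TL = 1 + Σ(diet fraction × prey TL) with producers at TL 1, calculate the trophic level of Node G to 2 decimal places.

Node B: 1 + 1 = 2
Node C: 1 + (0.24×1 + 0.76×2) = 2.76
Node D: 1 + 2 = 3
Node E: 1 + 2.76 = 3.76
Node F: 1 + (0.43×2.76 + 0.57×3.76) = 4.33
Node G: 1 + (0.75×3.76 + 0.25×2.76) = 4.51
Node H: 1 + 4.51 = 5.51

4.51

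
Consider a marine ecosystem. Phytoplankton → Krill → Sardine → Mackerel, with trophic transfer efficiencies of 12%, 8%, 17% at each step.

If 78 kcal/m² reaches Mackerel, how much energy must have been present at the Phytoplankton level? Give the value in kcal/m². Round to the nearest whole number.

47794 kcal/m²

Cumulative transfer efficiency: 0.12 × 0.08 × 0.17 = 0.001632
Phytoplankton energy = 78 / 0.001632 = 47794 kcal/m²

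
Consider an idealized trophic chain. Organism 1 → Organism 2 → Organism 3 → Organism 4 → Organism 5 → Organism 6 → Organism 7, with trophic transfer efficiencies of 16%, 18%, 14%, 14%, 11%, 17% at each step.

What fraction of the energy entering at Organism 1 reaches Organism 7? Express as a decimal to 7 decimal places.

0.0000106

Product of link efficiencies: 0.16 × 0.18 × 0.14 × 0.14 × 0.11 × 0.17 = 0.000010555776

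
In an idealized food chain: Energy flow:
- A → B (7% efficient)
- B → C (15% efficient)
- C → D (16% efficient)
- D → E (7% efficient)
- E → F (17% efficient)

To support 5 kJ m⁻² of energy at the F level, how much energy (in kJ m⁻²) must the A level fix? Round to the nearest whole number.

250100 kJ m⁻²

Cumulative transfer efficiency: 0.07 × 0.15 × 0.16 × 0.07 × 0.17 = 0.000019992
A energy = 5 / 0.000019992 = 250100 kJ m⁻²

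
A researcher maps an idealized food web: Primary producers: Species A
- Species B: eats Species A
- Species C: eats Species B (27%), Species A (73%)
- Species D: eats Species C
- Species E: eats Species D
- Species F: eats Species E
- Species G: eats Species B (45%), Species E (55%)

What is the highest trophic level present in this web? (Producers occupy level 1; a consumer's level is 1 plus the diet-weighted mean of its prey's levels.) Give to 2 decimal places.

Species B: 1 + 1 = 2
Species C: 1 + (0.27×2 + 0.73×1) = 2.27
Species D: 1 + 2.27 = 3.27
Species E: 1 + 3.27 = 4.27
Species F: 1 + 4.27 = 5.27
Species G: 1 + (0.45×2 + 0.55×4.27) = 4.2485

5.27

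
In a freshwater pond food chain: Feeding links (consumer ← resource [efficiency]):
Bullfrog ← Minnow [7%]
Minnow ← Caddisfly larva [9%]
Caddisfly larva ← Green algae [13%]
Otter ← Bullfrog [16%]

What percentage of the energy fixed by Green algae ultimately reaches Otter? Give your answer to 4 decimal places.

0.0131%

Product of link efficiencies: 0.13 × 0.09 × 0.07 × 0.16 = 0.00013104
As a percentage: 0.00013104 × 100 = 0.0131%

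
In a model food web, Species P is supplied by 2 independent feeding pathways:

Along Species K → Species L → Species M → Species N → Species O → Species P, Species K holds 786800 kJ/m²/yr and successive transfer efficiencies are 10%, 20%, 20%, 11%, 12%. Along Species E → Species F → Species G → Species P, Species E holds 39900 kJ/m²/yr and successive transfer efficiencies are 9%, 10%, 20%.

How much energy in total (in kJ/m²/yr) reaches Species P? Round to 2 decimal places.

113.36 kJ/m²/yr

Via Species K: 786800 × 0.1 × 0.2 × 0.2 × 0.11 × 0.12 = 41.54304 kJ/m²/yr
Via Species E: 39900 × 0.09 × 0.1 × 0.2 = 71.82 kJ/m²/yr
Total at Species P: 41.54304 + 71.82 = 113.36304 kJ/m²/yr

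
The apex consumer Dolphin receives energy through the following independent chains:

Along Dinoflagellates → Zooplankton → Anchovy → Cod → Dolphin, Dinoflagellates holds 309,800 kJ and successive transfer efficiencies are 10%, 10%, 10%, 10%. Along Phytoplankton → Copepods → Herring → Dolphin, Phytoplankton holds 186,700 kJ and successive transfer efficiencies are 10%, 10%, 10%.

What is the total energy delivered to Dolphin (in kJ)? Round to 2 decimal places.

Via Dinoflagellates: 309800 × 0.1 × 0.1 × 0.1 × 0.1 = 30.98 kJ
Via Phytoplankton: 186700 × 0.1 × 0.1 × 0.1 = 186.7 kJ
Total at Dolphin: 30.98 + 186.7 = 217.68 kJ

217.68 kJ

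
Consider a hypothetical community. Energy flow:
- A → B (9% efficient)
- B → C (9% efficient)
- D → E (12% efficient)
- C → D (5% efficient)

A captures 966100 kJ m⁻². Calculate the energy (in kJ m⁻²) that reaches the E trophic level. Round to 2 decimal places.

B: 966100 × 0.09 = 86949 kJ m⁻²
C: 86949 × 0.09 = 7825.41 kJ m⁻²
D: 7825.41 × 0.05 = 391.2705 kJ m⁻²
E: 391.2705 × 0.12 = 46.95246 kJ m⁻²

46.95 kJ m⁻²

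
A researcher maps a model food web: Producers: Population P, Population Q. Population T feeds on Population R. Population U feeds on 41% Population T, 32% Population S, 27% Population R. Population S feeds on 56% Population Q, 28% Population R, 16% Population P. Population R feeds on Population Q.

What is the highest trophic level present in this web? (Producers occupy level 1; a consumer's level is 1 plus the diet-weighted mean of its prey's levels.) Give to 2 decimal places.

3.50

Population R: 1 + 1 = 2
Population S: 1 + (0.56×1 + 0.28×2 + 0.16×1) = 2.28
Population T: 1 + 2 = 3
Population U: 1 + (0.41×3 + 0.32×2.28 + 0.27×2) = 3.4996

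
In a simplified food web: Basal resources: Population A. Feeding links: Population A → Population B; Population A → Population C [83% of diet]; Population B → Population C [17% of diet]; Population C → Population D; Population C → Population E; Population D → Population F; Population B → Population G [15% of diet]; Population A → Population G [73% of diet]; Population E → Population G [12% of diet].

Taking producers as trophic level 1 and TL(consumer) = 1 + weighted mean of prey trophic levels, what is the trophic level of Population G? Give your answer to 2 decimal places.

2.41

Population B: 1 + 1 = 2
Population C: 1 + (0.83×1 + 0.17×2) = 2.17
Population D: 1 + 2.17 = 3.17
Population E: 1 + 2.17 = 3.17
Population F: 1 + 3.17 = 4.17
Population G: 1 + (0.15×2 + 0.73×1 + 0.12×3.17) = 2.4104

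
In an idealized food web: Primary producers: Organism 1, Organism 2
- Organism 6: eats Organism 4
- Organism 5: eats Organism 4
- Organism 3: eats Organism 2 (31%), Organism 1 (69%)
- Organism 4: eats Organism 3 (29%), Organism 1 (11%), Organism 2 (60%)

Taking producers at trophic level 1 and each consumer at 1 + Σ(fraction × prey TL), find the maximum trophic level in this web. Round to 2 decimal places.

Organism 3: 1 + (0.31×1 + 0.69×1) = 2
Organism 4: 1 + (0.29×2 + 0.11×1 + 0.6×1) = 2.29
Organism 5: 1 + 2.29 = 3.29
Organism 6: 1 + 2.29 = 3.29

3.29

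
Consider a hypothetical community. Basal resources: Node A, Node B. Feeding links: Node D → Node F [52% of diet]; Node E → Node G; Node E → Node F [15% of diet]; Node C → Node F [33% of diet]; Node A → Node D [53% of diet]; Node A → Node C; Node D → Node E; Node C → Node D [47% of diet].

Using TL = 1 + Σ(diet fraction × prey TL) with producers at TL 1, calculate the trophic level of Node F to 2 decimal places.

3.46

Node C: 1 + 1 = 2
Node D: 1 + (0.47×2 + 0.53×1) = 2.47
Node E: 1 + 2.47 = 3.47
Node F: 1 + (0.52×2.47 + 0.33×2 + 0.15×3.47) = 3.4649
Node G: 1 + 3.47 = 4.47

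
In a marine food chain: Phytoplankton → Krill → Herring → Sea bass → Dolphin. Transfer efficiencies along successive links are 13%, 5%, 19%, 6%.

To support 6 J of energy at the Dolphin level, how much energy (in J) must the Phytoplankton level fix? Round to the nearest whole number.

Cumulative transfer efficiency: 0.13 × 0.05 × 0.19 × 0.06 = 0.0000741
Phytoplankton energy = 6 / 0.0000741 = 80972 J

80972 J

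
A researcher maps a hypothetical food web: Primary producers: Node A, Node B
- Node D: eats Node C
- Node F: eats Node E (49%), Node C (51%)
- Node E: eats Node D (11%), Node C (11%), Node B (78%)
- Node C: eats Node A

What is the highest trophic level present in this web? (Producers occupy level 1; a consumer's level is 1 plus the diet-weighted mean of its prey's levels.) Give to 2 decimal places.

3.16

Node C: 1 + 1 = 2
Node D: 1 + 2 = 3
Node E: 1 + (0.11×3 + 0.11×2 + 0.78×1) = 2.33
Node F: 1 + (0.49×2.33 + 0.51×2) = 3.1617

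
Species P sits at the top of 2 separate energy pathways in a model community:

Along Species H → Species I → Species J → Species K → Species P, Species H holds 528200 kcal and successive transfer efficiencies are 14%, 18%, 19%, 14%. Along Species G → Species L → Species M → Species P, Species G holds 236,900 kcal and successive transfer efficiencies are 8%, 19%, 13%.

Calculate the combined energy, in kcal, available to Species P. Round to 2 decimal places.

822.18 kcal

Via Species H: 528200 × 0.14 × 0.18 × 0.19 × 0.14 = 354.063024 kcal
Via Species G: 236900 × 0.08 × 0.19 × 0.13 = 468.1144 kcal
Total at Species P: 354.063024 + 468.1144 = 822.177424 kcal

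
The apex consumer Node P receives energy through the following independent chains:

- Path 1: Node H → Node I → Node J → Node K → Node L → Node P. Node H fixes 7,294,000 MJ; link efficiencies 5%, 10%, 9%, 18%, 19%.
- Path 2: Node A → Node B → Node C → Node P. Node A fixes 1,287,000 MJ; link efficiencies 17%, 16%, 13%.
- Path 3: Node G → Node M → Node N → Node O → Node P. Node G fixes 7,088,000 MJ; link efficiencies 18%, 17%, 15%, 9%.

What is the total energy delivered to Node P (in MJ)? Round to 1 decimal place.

Path 1: 7294000 × 0.05 × 0.1 × 0.09 × 0.18 × 0.19 = 112.25466 MJ
Path 2: 1287000 × 0.17 × 0.16 × 0.13 = 4550.832 MJ
Path 3: 7088000 × 0.18 × 0.17 × 0.15 × 0.09 = 2928.0528 MJ
Total at Node P: 112.25466 + 4550.832 + 2928.0528 = 7591.13946 MJ

7591.1 MJ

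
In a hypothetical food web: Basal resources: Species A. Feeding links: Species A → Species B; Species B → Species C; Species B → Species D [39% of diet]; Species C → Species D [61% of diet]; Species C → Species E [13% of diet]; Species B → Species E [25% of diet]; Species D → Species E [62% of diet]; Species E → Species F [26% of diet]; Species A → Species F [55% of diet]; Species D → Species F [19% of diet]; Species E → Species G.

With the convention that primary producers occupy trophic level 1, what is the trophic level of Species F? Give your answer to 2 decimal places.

3.31

Species B: 1 + 1 = 2
Species C: 1 + 2 = 3
Species D: 1 + (0.39×2 + 0.61×3) = 3.61
Species E: 1 + (0.13×3 + 0.25×2 + 0.62×3.61) = 4.1282
Species F: 1 + (0.26×4.1282 + 0.55×1 + 0.19×3.61) = 3.309232
Species G: 1 + 4.1282 = 5.1282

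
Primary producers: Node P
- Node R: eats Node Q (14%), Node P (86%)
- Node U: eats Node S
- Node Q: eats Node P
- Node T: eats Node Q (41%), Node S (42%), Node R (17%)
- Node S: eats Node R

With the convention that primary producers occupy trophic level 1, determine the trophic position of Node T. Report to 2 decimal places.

3.50

Node Q: 1 + 1 = 2
Node R: 1 + (0.14×2 + 0.86×1) = 2.14
Node S: 1 + 2.14 = 3.14
Node T: 1 + (0.41×2 + 0.42×3.14 + 0.17×2.14) = 3.5026
Node U: 1 + 3.14 = 4.14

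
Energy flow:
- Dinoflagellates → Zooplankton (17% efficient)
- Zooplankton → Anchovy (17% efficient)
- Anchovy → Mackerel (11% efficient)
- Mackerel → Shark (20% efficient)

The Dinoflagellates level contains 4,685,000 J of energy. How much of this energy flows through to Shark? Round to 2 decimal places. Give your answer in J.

2978.72 J

Zooplankton: 4685000 × 0.17 = 796450 J
Anchovy: 796450 × 0.17 = 135396.5 J
Mackerel: 135396.5 × 0.11 = 14893.615 J
Shark: 14893.615 × 0.2 = 2978.723 J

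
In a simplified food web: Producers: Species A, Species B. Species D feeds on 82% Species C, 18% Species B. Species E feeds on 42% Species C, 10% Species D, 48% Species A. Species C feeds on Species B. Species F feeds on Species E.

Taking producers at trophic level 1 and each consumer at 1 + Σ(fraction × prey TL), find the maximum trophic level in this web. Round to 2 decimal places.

Species C: 1 + 1 = 2
Species D: 1 + (0.82×2 + 0.18×1) = 2.82
Species E: 1 + (0.42×2 + 0.1×2.82 + 0.48×1) = 2.602
Species F: 1 + 2.602 = 3.602

3.60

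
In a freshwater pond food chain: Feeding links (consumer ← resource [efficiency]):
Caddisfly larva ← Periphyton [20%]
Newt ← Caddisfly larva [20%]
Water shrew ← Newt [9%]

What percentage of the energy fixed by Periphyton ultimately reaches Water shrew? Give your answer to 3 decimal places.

Product of link efficiencies: 0.2 × 0.2 × 0.09 = 0.0036
As a percentage: 0.0036 × 100 = 0.360%

0.360%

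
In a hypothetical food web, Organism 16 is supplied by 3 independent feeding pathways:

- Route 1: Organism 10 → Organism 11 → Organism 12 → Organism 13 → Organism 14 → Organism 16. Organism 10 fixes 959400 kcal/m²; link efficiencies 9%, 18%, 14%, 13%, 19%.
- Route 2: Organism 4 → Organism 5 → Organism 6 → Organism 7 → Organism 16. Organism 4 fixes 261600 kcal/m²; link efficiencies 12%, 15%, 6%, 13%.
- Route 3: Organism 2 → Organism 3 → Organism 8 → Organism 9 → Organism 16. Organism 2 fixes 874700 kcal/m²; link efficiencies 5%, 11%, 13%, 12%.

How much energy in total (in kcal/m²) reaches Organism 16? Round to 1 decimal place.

165.5 kcal/m²

Route 1: 959400 × 0.09 × 0.18 × 0.14 × 0.13 × 0.19 = 53.74520424 kcal/m²
Route 2: 261600 × 0.12 × 0.15 × 0.06 × 0.13 = 36.72864 kcal/m²
Route 3: 874700 × 0.05 × 0.11 × 0.13 × 0.12 = 75.04926 kcal/m²
Total at Organism 16: 53.74520424 + 36.72864 + 75.04926 = 165.52310424 kcal/m²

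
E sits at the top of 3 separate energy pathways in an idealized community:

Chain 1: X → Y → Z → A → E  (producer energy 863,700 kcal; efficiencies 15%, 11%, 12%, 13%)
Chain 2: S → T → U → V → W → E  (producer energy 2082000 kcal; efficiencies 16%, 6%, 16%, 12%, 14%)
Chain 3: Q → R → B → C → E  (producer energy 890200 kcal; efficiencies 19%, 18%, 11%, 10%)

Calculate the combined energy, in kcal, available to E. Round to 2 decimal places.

610.94 kcal

Chain 1: 863700 × 0.15 × 0.11 × 0.12 × 0.13 = 222.31638 kcal
Chain 2: 2082000 × 0.16 × 0.06 × 0.16 × 0.12 × 0.14 = 53.7255936 kcal
Chain 3: 890200 × 0.19 × 0.18 × 0.11 × 0.1 = 334.89324 kcal
Total at E: 222.31638 + 53.7255936 + 334.89324 = 610.9352136 kcal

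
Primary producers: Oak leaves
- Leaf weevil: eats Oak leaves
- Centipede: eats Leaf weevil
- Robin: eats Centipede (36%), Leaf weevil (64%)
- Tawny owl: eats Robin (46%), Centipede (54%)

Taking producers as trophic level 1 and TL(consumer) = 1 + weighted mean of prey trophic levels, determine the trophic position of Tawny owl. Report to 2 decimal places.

4.17

Leaf weevil: 1 + 1 = 2
Centipede: 1 + 2 = 3
Robin: 1 + (0.36×3 + 0.64×2) = 3.36
Tawny owl: 1 + (0.46×3.36 + 0.54×3) = 4.1656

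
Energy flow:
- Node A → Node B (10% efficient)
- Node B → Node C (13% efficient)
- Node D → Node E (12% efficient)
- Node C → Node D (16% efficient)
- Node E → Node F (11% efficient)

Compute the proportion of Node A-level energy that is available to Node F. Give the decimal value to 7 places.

0.0000275

Product of link efficiencies: 0.1 × 0.13 × 0.16 × 0.12 × 0.11 = 0.000027456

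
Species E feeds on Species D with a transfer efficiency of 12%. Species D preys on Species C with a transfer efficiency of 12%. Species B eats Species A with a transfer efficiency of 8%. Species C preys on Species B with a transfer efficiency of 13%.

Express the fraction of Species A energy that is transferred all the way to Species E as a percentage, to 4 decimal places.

0.0150%

Product of link efficiencies: 0.08 × 0.13 × 0.12 × 0.12 = 0.00014976
As a percentage: 0.00014976 × 100 = 0.0150%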